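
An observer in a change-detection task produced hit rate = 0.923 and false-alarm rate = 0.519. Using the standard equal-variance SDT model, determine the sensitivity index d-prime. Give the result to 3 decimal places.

Φ⁻¹(H) = 1.4255
Φ⁻¹(FA) = 0.0476
d' = z(H) − z(FA) = 1.4255 − 0.0476 = 1.3779

d-prime = 1.378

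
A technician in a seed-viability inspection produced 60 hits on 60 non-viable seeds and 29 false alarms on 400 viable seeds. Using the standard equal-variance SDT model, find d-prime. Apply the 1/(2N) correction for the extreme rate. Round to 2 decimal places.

The hit rate is 60/60 = 1, so apply the 1/(2N) correction: H → 1 − 1/(2·60) = 0.99167.
z(H) = z(0.99167) = 2.394
z(FA) = z(0.07250) = -1.457
d' = 2.394 − (-1.457) = 3.851

d-prime = 3.85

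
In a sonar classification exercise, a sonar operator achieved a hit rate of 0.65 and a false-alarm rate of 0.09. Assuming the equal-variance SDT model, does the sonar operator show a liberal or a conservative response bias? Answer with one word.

conservative

z(H) = 0.385, z(FA) = -1.341
c = −½·(z(H) + z(FA)) = 0.478
c > 0 → conservative criterion (biased toward responding “no”).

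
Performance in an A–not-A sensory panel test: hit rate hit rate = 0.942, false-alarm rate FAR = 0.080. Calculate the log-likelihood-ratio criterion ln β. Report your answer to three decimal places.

Φ⁻¹(H) = Φ⁻¹(0.942) = 1.5718
Φ⁻¹(FA) = Φ⁻¹(0.080) = -1.4051
ln β = −½·[z(H)² − z(FA)²] = −0.5 × (2.4706 − 1.9743) = -0.24815

ln β = -0.248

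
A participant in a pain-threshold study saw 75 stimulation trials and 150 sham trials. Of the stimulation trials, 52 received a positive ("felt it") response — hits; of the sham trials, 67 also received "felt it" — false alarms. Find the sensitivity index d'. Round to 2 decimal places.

H = 52/75 = 0.6933
FA = 67/150 = 0.4467
z(0.6933) = 0.505, z(0.4467) = -0.134
d' = z(H) − z(FA) = 0.505 − (-0.134) = 0.639

d' = 0.64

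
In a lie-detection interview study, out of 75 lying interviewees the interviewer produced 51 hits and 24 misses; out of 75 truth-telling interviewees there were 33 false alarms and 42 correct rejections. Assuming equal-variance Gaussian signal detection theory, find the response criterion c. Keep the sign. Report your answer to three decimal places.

H = 51/75 = 0.6800
FA = 33/75 = 0.4400
z(H) = z(0.6800) = 0.4677
z(FA) = z(0.4400) = -0.1510
c = −½·[z(H) + z(FA)] = −0.5 × (0.4677 + (-0.1510)) = -0.15835

c = -0.158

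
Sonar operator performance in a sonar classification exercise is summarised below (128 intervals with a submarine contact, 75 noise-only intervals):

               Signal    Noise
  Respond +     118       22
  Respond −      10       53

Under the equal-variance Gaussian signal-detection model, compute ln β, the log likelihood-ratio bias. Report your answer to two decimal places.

H = 118/128 = 0.9219
FA = 22/75 = 0.2933
Φ⁻¹(H) = Φ⁻¹(0.9219) = 1.418
Φ⁻¹(FA) = Φ⁻¹(0.2933) = -0.544
ln β = −½·[z(H)² − z(FA)²] = −0.5 × (2.011 − 0.296) = -0.8575

ln β = -0.86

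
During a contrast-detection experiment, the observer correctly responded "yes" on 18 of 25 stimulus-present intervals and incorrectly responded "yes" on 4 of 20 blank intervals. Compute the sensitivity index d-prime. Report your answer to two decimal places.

H = 18/25 = 0.7200
FA = 4/20 = 0.2000
z(0.7200) = 0.5828, z(0.2000) = -0.8416
d' = z(H) − z(FA) = 0.5828 − (-0.8416) = 1.4244

d-prime = 1.42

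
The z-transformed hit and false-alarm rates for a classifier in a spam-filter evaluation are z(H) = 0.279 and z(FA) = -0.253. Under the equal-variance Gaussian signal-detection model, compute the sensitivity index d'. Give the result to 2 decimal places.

d' = z(H) − z(FA) = 0.279 − (-0.253) = 0.532

d' = 0.53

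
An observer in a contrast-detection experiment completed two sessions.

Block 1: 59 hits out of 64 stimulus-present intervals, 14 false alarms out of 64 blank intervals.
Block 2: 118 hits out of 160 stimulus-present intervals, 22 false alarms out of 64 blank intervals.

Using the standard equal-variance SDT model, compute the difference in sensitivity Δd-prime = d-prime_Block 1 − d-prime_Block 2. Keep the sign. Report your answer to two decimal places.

Block 1: z(0.9219) = 1.418, z(0.2188) = -0.776, d' = 2.194
Block 2: z(0.7375) = 0.636, z(0.3438) = -0.402, d' = 1.038
Δd' = d'_Block 1 − d'_Block 2 = 2.194 − 1.038 = 1.156
Block 1 has the higher sensitivity.

Δd-prime = 1.16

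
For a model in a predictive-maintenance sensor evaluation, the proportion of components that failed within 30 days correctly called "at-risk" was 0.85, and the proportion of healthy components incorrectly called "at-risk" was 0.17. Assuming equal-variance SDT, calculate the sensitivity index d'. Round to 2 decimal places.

d' = 1.99

Φ⁻¹(H) = Φ⁻¹(0.85) = 1.0364
Φ⁻¹(FA) = Φ⁻¹(0.17) = -0.9542
d' = z(H) − z(FA) = 1.0364 − (-0.9542) = 1.9906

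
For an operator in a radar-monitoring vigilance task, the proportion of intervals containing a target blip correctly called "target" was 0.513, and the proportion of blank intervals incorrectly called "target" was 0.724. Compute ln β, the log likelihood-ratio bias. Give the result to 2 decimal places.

ln β = 0.18

Φ⁻¹(H) = Φ⁻¹(0.513) = 0.033
Φ⁻¹(FA) = Φ⁻¹(0.724) = 0.595
ln β = −½·[z(H)² − z(FA)²] = −0.5 × (0.001 − 0.354) = 0.1765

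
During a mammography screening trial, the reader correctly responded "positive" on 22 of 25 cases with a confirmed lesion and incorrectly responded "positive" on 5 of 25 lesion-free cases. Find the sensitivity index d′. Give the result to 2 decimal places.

H = 22/25 = 0.8800
FA = 5/25 = 0.2000
z(H) = z(0.8800) = 1.175
z(FA) = z(0.2000) = -0.842
d' = z(H) − z(FA) = 1.175 − (-0.842) = 2.017

d′ = 2.02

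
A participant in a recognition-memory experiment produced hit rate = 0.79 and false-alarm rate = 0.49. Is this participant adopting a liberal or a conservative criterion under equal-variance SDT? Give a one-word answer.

liberal

z(H) = 0.806, z(FA) = -0.025
c = −½·(z(H) + z(FA)) = -0.3905
c < 0 → liberal criterion (biased toward responding “yes”).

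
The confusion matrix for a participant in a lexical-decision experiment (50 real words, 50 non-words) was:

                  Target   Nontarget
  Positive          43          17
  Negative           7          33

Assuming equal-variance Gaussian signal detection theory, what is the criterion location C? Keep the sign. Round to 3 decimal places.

H = 43/50 = 0.8600
FA = 17/50 = 0.3400
z(H) = z(0.8600) = 1.0803
z(FA) = z(0.3400) = -0.4125
c = −½·[z(H) + z(FA)] = −0.5 × (1.0803 + (-0.4125)) = -0.3339
c < 0: the participant has a liberal response bias.

C = -0.334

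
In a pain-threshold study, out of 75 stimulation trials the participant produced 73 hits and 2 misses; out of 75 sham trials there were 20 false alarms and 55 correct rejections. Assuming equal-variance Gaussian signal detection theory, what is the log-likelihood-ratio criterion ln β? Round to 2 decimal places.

H = 73/75 = 0.9733
FA = 20/75 = 0.2667
z(H) = z(0.9733) = 1.932
z(FA) = z(0.2667) = -0.623
ln β = −½·[z(H)² − z(FA)²] = −0.5 × (3.733 − 0.388) = -1.6725

ln β = -1.67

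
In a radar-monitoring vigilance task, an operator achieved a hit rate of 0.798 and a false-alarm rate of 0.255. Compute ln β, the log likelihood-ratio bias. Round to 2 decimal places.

ln β = -0.13

z(H) = z(0.798) = 0.834
z(FA) = z(0.255) = -0.659
ln β = −½·[z(H)² − z(FA)²] = −0.5 × (0.696 − 0.434) = -0.131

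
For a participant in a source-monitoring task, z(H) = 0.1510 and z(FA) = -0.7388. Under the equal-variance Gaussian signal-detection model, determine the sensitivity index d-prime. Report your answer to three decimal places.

d' = z(H) − z(FA) = 0.1510 − (-0.7388) = 0.8898

d-prime = 0.890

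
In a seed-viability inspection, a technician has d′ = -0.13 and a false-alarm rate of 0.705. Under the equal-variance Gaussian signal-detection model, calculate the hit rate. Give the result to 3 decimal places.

hit rate = 0.659

z(false-alarm rate) = z(0.705) = 0.5388
z(H) = z(FA) + d' = 0.5388 + (-0.13) = 0.4088
hit rate = Φ(0.4088) = 0.6587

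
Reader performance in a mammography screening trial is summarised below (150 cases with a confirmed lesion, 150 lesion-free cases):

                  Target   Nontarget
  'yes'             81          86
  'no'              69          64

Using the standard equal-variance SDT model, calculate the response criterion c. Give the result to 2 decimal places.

c = -0.14

H = 81/150 = 0.5400
FA = 86/150 = 0.5733
z(H) = 0.100
z(FA) = 0.185
c = −½·[z(H) + z(FA)] = −0.5 × (0.100 + 0.185) = -0.1425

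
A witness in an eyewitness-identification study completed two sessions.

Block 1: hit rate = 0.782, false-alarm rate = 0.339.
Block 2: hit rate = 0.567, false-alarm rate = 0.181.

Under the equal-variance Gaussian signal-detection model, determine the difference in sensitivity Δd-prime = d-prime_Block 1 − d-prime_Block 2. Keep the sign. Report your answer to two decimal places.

Block 1: z(0.782) = 0.779, z(0.339) = -0.415, d' = 1.194
Block 2: z(0.567) = 0.169, z(0.181) = -0.912, d' = 1.081
Δd' = d'_Block 1 − d'_Block 2 = 1.194 − 1.081 = 0.113
Block 1 has the higher sensitivity.

Δd-prime = 0.11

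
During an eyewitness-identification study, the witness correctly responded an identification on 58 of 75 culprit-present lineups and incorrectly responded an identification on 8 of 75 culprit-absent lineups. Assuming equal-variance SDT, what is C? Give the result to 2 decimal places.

C = 0.25

H = 58/75 = 0.7733
FA = 8/75 = 0.1067
z(H) = 0.750
z(FA) = -1.244
c = −½·[z(H) + z(FA)] = −0.5 × (0.750 + (-1.244)) = 0.247
c > 0: the witness has a conservative response bias.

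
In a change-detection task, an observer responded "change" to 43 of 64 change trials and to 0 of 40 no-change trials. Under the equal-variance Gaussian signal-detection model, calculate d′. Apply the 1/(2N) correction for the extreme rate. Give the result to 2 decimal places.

d′ = 2.69

The false-alarm rate is 0/40 = 0, so apply the 1/(2N) correction: FA → 1/(2·40) = 0.01250.
z(H) = z(0.67188) = 0.445
z(FA) = z(0.01250) = -2.241
d' = 0.445 − (-2.241) = 2.686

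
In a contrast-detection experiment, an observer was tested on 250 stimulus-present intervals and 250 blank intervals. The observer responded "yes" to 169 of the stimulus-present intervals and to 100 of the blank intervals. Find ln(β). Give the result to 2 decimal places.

ln β = -0.07

H = 169/250 = 0.6760
FA = 100/250 = 0.4000
Φ⁻¹(H) = Φ⁻¹(0.6760) = 0.457
Φ⁻¹(FA) = Φ⁻¹(0.4000) = -0.253
ln β = −½·[z(H)² − z(FA)²] = −0.5 × (0.209 − 0.064) = -0.0725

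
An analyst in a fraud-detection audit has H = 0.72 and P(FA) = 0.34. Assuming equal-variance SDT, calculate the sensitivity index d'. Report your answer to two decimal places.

Φ⁻¹(H) = Φ⁻¹(0.72) = 0.5828
Φ⁻¹(FA) = Φ⁻¹(0.34) = -0.4125
d' = z(H) − z(FA) = 0.5828 − (-0.4125) = 0.9953

d' = 1.00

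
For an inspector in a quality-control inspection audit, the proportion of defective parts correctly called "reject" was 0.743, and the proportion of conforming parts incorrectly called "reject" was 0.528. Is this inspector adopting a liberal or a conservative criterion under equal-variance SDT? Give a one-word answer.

liberal

z(H) = 0.653, z(FA) = 0.070
c = −½·(z(H) + z(FA)) = -0.3615
c < 0 → liberal criterion (biased toward responding “yes”).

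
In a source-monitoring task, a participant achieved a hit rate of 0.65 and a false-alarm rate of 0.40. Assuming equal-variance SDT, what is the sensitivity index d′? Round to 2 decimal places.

Φ⁻¹(H) = Φ⁻¹(0.65) = 0.3853
Φ⁻¹(FA) = Φ⁻¹(0.40) = -0.2533
d' = z(H) − z(FA) = 0.3853 − (-0.2533) = 0.6386

d′ = 0.64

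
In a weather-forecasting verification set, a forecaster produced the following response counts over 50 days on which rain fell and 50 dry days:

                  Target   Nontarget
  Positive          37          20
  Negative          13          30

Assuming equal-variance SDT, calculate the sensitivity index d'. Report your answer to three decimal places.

H = 37/50 = 0.7400
FA = 20/50 = 0.4000
Φ⁻¹(H) = 0.6433
Φ⁻¹(FA) = -0.2533
d' = z(H) − z(FA) = 0.6433 − (-0.2533) = 0.8966

d' = 0.897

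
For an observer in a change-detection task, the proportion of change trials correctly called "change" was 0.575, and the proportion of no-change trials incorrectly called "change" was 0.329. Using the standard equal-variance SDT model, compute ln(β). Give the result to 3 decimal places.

ln β = 0.080

z(0.575) = 0.1891, z(0.329) = -0.4427
ln β = −½·[z(H)² − z(FA)²] = −0.5 × (0.0358 − 0.1960) = 0.0801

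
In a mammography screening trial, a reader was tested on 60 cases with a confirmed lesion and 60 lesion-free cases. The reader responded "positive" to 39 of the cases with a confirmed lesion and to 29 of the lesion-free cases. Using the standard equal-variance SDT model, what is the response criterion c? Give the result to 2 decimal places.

H = 39/60 = 0.6500
FA = 29/60 = 0.4833
Φ⁻¹(H) = 0.3853
Φ⁻¹(FA) = -0.0419
c = −½·[z(H) + z(FA)] = −0.5 × (0.3853 + (-0.0419)) = -0.1717
c < 0: the reader has a liberal response bias.

c = -0.17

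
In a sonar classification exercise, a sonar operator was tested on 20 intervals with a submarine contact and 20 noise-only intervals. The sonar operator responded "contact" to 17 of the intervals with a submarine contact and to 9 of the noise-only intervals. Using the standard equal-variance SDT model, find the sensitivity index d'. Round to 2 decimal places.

d' = 1.16

H = 17/20 = 0.8500
FA = 9/20 = 0.4500
Φ⁻¹(0.8500) = 1.036, Φ⁻¹(0.4500) = -0.126
d' = z(H) − z(FA) = 1.036 − (-0.126) = 1.162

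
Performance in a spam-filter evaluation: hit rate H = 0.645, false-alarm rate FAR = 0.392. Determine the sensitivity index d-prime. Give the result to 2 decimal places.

d-prime = 0.65

z(H) = 0.372
z(FA) = -0.274
d' = z(H) − z(FA) = 0.372 − (-0.274) = 0.646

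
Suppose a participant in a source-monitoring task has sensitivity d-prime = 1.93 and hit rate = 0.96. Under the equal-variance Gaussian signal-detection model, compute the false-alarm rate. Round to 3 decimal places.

false-alarm rate = 0.429

z(hit rate) = z(0.96) = 1.7507
z(FA) = z(H) − d' = 1.7507 − 1.93 = -0.1793
false-alarm rate = Φ(-0.1793) = 0.4289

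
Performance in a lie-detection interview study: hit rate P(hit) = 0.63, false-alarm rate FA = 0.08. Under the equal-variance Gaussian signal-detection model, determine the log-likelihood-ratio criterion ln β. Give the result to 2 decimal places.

ln β = 0.93

z(0.63) = 0.332, z(0.08) = -1.405
ln β = −½·[z(H)² − z(FA)²] = −0.5 × (0.110 − 1.974) = 0.932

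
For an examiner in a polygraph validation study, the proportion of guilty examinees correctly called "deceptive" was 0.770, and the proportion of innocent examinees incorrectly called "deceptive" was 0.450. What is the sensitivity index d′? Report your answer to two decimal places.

d′ = 0.86

Φ⁻¹(H) = Φ⁻¹(0.770) = 0.7388
Φ⁻¹(FA) = Φ⁻¹(0.450) = -0.1257
d' = z(H) − z(FA) = 0.7388 − (-0.1257) = 0.8645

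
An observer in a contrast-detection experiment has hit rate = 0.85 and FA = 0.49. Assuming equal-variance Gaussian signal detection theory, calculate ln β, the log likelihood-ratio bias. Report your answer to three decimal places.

z(0.85) = 1.0364, z(0.49) = -0.0251
ln β = −½·[z(H)² − z(FA)²] = −0.5 × (1.0741 − 0.0006) = -0.53675

ln β = -0.537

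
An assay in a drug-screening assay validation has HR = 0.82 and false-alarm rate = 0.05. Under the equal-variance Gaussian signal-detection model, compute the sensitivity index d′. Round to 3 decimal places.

d′ = 2.560

Φ⁻¹(H) = Φ⁻¹(0.82) = 0.9154
Φ⁻¹(FA) = Φ⁻¹(0.05) = -1.6449
d' = z(H) − z(FA) = 0.9154 − (-1.6449) = 2.5603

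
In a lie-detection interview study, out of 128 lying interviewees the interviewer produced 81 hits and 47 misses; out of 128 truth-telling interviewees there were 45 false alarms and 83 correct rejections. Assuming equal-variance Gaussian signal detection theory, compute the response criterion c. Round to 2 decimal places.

c = 0.02

H = 81/128 = 0.6328
FA = 45/128 = 0.3516
Φ⁻¹(H) = Φ⁻¹(0.6328) = 0.339
Φ⁻¹(FA) = Φ⁻¹(0.3516) = -0.381
c = −½·[z(H) + z(FA)] = −0.5 × (0.339 + (-0.381)) = 0.021
c > 0: the interviewer has a conservative response bias.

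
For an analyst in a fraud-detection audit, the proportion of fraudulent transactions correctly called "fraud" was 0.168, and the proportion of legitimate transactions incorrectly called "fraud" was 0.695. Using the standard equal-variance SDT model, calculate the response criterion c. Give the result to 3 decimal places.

c = 0.226

Φ⁻¹(H) = Φ⁻¹(0.168) = -0.9621
Φ⁻¹(FA) = Φ⁻¹(0.695) = 0.5101
c = −½·[z(H) + z(FA)] = −0.5 × (-0.9621 + 0.5101) = 0.2260
c > 0: the analyst has a conservative response bias.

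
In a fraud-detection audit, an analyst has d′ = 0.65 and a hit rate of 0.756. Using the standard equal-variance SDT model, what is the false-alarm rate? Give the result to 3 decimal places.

z(hit rate) = z(0.756) = 0.6935
z(FA) = z(H) − d' = 0.6935 − 0.65 = 0.0435
false-alarm rate = Φ(0.0435) = 0.5173

false-alarm rate = 0.517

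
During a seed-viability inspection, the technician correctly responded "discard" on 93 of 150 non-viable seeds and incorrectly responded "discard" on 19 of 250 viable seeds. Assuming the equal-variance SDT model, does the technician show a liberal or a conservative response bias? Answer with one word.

conservative

z(H) = 0.305, z(FA) = -1.433
c = −½·(z(H) + z(FA)) = 0.564
c > 0 → conservative criterion (biased toward responding “no”).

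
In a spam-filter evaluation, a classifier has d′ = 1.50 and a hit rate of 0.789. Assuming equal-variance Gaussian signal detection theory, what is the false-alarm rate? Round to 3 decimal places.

false-alarm rate = 0.243

z(hit rate) = z(0.789) = 0.8030
z(FA) = z(H) − d' = 0.8030 − 1.50 = -0.6970
false-alarm rate = Φ(-0.6970) = 0.2429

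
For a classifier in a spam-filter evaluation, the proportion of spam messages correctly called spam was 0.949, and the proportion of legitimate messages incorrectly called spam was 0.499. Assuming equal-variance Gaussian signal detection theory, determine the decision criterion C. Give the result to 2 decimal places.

C = -0.82

Φ⁻¹(H) = 1.635
Φ⁻¹(FA) = -0.003
c = −½·[z(H) + z(FA)] = −0.5 × (1.635 + (-0.003)) = -0.816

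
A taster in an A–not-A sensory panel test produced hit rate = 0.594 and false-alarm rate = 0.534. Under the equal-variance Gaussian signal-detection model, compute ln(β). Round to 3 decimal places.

ln β = -0.025

Φ⁻¹(H) = 0.2378
Φ⁻¹(FA) = 0.0853
ln β = −½·[z(H)² − z(FA)²] = −0.5 × (0.0565 − 0.0073) = -0.0246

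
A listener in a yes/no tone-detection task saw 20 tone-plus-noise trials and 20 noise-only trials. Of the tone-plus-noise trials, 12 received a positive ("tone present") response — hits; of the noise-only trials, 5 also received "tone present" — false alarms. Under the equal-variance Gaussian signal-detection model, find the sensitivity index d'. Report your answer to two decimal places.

H = 12/20 = 0.6000
FA = 5/20 = 0.2500
Φ⁻¹(H) = Φ⁻¹(0.6000) = 0.253
Φ⁻¹(FA) = Φ⁻¹(0.2500) = -0.674
d' = z(H) − z(FA) = 0.253 − (-0.674) = 0.927

d' = 0.93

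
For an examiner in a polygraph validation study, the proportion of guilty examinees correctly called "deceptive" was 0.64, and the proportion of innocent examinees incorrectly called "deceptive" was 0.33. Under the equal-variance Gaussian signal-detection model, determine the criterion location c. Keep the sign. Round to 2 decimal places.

z(H) = z(0.64) = 0.358
z(FA) = z(0.33) = -0.440
c = −½·[z(H) + z(FA)] = −0.5 × (0.358 + (-0.440)) = 0.041
c > 0: the examiner has a conservative response bias.

c = 0.04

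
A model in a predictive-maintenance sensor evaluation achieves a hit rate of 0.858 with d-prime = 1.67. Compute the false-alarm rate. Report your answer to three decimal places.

z(hit rate) = z(0.858) = 1.0714
z(FA) = z(H) − d' = 1.0714 − 1.67 = -0.5986
false-alarm rate = Φ(-0.5986) = 0.2747

false-alarm rate = 0.275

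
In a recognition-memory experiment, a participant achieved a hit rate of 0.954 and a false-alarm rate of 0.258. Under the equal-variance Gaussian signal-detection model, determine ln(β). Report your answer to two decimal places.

z(0.954) = 1.685, z(0.258) = -0.650
ln β = −½·[z(H)² − z(FA)²] = −0.5 × (2.839 − 0.423) = -1.208

ln β = -1.21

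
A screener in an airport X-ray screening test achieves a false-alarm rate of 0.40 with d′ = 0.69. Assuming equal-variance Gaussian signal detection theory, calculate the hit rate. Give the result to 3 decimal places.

hit rate = 0.669

z(false-alarm rate) = z(0.40) = -0.2533
z(H) = z(FA) + d' = -0.2533 + 0.69 = 0.4367
hit rate = Φ(0.4367) = 0.6688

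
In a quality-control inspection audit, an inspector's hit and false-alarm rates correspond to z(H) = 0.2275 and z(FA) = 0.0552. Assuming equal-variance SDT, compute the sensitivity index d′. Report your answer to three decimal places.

d′ = 0.172

d' = z(H) − z(FA) = 0.2275 − 0.0552 = 0.1723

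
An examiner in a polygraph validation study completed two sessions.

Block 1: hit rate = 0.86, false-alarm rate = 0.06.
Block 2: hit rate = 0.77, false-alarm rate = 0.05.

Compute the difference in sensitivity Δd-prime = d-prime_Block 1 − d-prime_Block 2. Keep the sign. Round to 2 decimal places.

Block 1: z(0.86) = 1.080, z(0.06) = -1.555, d' = 2.635
Block 2: z(0.77) = 0.739, z(0.05) = -1.645, d' = 2.384
Δd' = d'_Block 1 − d'_Block 2 = 2.635 − 2.384 = 0.251
Block 1 has the higher sensitivity.

Δd-prime = 0.25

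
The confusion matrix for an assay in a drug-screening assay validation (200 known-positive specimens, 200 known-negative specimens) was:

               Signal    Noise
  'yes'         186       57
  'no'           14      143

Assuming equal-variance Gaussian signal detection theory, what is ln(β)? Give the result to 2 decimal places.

H = 186/200 = 0.9300
FA = 57/200 = 0.2850
z(0.9300) = 1.476, z(0.2850) = -0.568
ln β = −½·[z(H)² − z(FA)²] = −0.5 × (2.179 − 0.323) = -0.928

ln β = -0.93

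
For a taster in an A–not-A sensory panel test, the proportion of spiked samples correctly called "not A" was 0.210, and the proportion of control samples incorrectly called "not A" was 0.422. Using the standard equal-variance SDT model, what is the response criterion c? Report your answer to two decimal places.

Φ⁻¹(H) = -0.8064
Φ⁻¹(FA) = -0.1968
c = −½·[z(H) + z(FA)] = −0.5 × (-0.8064 + (-0.1968)) = 0.5016
c > 0: the taster has a conservative response bias.

c = 0.50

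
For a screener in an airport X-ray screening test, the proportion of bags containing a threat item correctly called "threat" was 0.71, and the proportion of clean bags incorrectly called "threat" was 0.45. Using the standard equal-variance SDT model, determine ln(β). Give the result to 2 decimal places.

ln β = -0.15

z(H) = z(0.71) = 0.553
z(FA) = z(0.45) = -0.126
ln β = −½·[z(H)² − z(FA)²] = −0.5 × (0.306 − 0.016) = -0.145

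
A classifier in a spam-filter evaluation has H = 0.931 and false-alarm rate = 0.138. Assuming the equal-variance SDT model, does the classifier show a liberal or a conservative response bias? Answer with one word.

z(H) = 1.483, z(FA) = -1.089
c = −½·(z(H) + z(FA)) = -0.197
c < 0 → liberal criterion (biased toward responding “yes”).

liberal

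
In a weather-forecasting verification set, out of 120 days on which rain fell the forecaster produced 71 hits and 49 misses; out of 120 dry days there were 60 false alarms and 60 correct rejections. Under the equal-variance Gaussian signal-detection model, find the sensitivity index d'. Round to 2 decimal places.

d' = 0.23

H = 71/120 = 0.5917
FA = 60/120 = 0.5000
Φ⁻¹(H) = 0.232
Φ⁻¹(FA) = 0.000
d' = z(H) − z(FA) = 0.232 − 0.000 = 0.232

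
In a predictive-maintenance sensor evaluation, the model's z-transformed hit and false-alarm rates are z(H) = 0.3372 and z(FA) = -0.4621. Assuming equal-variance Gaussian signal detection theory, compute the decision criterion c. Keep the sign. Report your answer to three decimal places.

c = −½·[z(H) + z(FA)] = −½·(0.3372 + (-0.4621)) = 0.06245

c = 0.062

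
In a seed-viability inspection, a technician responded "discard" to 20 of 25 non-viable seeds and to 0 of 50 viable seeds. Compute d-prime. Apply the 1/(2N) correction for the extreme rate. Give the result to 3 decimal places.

The false-alarm rate is 0/50 = 0, so apply the 1/(2N) correction: FA → 1/(2·50) = 0.01000.
z(H) = z(0.80000) = 0.8416
z(FA) = z(0.01000) = -2.3263
d' = 0.8416 − (-2.3263) = 3.1679

d-prime = 3.168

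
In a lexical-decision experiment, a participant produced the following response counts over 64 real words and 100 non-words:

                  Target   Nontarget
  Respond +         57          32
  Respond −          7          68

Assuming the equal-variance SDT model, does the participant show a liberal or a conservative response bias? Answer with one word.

liberal

z(H) = 1.230, z(FA) = -0.468
c = −½·(z(H) + z(FA)) = -0.381
c < 0 → liberal criterion (biased toward responding “yes”).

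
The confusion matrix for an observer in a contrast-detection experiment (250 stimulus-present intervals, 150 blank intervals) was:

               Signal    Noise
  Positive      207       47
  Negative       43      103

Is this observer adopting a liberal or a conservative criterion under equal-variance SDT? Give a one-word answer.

z(H) = 0.946, z(FA) = -0.486
c = −½·(z(H) + z(FA)) = -0.230
c < 0 → liberal criterion (biased toward responding “yes”).

liberal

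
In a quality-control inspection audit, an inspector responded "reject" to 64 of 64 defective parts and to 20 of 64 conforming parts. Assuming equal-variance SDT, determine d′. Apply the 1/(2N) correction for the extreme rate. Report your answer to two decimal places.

d′ = 2.91

The hit rate is 64/64 = 1, so apply the 1/(2N) correction: H → 1 − 1/(2·64) = 0.99219.
z(H) = z(0.99219) = 2.418
z(FA) = z(0.31250) = -0.489
d' = 2.418 − (-0.489) = 2.907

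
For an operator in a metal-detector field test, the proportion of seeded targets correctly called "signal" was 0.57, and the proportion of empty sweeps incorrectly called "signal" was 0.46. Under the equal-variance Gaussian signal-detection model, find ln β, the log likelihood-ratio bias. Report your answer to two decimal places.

ln β = -0.01

Φ⁻¹(0.57) = 0.176, Φ⁻¹(0.46) = -0.100
ln β = −½·[z(H)² − z(FA)²] = −0.5 × (0.031 − 0.010) = -0.0105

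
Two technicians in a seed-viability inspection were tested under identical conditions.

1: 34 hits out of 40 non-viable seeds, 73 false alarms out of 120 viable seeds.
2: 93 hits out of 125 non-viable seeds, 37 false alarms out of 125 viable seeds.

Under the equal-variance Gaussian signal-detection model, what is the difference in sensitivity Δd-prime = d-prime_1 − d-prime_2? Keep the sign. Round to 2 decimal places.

1: z(0.8500) = 1.036, z(0.6083) = 0.275, d' = 0.761
2: z(0.7440) = 0.656, z(0.2960) = -0.536, d' = 1.192
Δd' = d'_1 − d'_2 = 0.761 − 1.192 = -0.431
2 has the higher sensitivity.

Δd-prime = -0.43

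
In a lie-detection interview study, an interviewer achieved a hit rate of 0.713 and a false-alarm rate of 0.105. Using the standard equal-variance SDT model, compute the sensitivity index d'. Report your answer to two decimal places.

d' = 1.82

Φ⁻¹(H) = Φ⁻¹(0.713) = 0.5622
Φ⁻¹(FA) = Φ⁻¹(0.105) = -1.2536
d' = z(H) − z(FA) = 0.5622 − (-1.2536) = 1.8158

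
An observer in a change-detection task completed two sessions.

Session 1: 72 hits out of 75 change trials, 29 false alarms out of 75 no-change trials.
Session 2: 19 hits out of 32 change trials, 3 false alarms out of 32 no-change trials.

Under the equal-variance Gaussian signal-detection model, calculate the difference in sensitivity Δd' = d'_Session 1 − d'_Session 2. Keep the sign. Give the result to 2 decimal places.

Session 1: z(0.9600) = 1.751, z(0.3867) = -0.288, d' = 2.039
Session 2: z(0.5938) = 0.237, z(0.0938) = -1.318, d' = 1.555
Δd' = d'_Session 1 − d'_Session 2 = 2.039 − 1.555 = 0.484
Session 1 has the higher sensitivity.

Δd' = 0.48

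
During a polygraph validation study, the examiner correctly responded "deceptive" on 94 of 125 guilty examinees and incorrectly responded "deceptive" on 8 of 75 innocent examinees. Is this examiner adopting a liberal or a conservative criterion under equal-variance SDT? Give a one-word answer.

z(H) = 0.681, z(FA) = -1.244
c = −½·(z(H) + z(FA)) = 0.2815
c > 0 → conservative criterion (biased toward responding “no”).

conservative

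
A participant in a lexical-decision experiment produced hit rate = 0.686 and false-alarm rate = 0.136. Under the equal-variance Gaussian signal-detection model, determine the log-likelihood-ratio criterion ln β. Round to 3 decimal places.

Φ⁻¹(H) = Φ⁻¹(0.686) = 0.4845
Φ⁻¹(FA) = Φ⁻¹(0.136) = -1.0985
ln β = −½·[z(H)² − z(FA)²] = −0.5 × (0.2347 − 1.2067) = 0.4860

ln β = 0.486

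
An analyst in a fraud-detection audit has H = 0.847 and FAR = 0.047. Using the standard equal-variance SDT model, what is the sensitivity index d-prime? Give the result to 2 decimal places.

z(H) = z(0.847) = 1.0237
z(FA) = z(0.047) = -1.6747
d' = z(H) − z(FA) = 1.0237 − (-1.6747) = 2.6984

d-prime = 2.70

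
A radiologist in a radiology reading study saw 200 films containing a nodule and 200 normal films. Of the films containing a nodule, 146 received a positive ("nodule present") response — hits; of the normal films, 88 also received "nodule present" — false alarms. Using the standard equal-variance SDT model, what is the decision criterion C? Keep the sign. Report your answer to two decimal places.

H = 146/200 = 0.7300
FA = 88/200 = 0.4400
Φ⁻¹(H) = 0.6128
Φ⁻¹(FA) = -0.1510
c = −½·[z(H) + z(FA)] = −0.5 × (0.6128 + (-0.1510)) = -0.2309
c < 0: the radiologist has a liberal response bias.

C = -0.23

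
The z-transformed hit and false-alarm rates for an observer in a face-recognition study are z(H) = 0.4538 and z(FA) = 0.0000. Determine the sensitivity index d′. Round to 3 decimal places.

d′ = 0.454

d' = z(H) − z(FA) = 0.4538 − 0.0000 = 0.4538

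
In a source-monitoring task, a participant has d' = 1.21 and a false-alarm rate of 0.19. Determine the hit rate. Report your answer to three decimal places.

hit rate = 0.630

z(false-alarm rate) = z(0.19) = -0.8779
z(H) = z(FA) + d' = -0.8779 + 1.21 = 0.3321
hit rate = Φ(0.3321) = 0.6301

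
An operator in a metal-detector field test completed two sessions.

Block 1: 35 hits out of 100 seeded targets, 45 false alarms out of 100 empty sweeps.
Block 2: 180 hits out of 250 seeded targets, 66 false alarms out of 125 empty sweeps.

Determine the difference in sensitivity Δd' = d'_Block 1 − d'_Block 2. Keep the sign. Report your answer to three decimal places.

Δd' = -0.772

Block 1: z(0.3500) = -0.3853, z(0.4500) = -0.1257, d' = -0.2596
Block 2: z(0.7200) = 0.5828, z(0.5280) = 0.0702, d' = 0.5126
Δd' = d'_Block 1 − d'_Block 2 = -0.2596 − 0.5126 = -0.7722
Block 2 has the higher sensitivity.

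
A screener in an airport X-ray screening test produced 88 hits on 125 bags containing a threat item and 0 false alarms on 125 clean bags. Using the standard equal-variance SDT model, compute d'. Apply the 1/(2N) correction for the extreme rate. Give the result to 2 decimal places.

d' = 3.19

The false-alarm rate is 0/125 = 0, so apply the 1/(2N) correction: FA → 1/(2·125) = 0.00400.
z(H) = z(0.70400) = 0.536
z(FA) = z(0.00400) = -2.652
d' = 0.536 − (-2.652) = 3.188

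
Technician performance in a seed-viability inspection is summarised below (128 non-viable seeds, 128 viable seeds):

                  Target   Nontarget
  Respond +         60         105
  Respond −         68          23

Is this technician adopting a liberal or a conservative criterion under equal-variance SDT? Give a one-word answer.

z(H) = -0.078, z(FA) = 0.917
c = −½·(z(H) + z(FA)) = -0.4195
c < 0 → liberal criterion (biased toward responding “yes”).

liberal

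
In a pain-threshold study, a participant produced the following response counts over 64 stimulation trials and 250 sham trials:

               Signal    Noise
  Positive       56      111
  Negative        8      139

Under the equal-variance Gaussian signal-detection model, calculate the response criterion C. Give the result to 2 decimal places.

C = -0.50

H = 56/64 = 0.8750
FA = 111/250 = 0.4440
z(H) = 1.150
z(FA) = -0.141
c = −½·[z(H) + z(FA)] = −0.5 × (1.150 + (-0.141)) = -0.5045
c < 0: the participant has a liberal response bias.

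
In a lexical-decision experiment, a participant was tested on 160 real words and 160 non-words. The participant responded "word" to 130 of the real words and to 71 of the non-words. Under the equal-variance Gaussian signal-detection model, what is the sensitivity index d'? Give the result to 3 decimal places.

d' = 1.029

H = 130/160 = 0.8125
FA = 71/160 = 0.4437
z(H) = z(0.8125) = 0.8871
z(FA) = z(0.4437) = -0.1416
d' = z(H) − z(FA) = 0.8871 − (-0.1416) = 1.0287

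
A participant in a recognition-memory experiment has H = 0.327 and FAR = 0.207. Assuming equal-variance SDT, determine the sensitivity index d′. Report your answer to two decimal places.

d′ = 0.37

z(0.327) = -0.4482, z(0.207) = -0.8169
d' = z(H) − z(FA) = -0.4482 − (-0.8169) = 0.3687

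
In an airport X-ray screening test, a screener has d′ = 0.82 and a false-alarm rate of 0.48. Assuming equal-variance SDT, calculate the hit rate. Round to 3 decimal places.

z(false-alarm rate) = z(0.48) = -0.0502
z(H) = z(FA) + d' = -0.0502 + 0.82 = 0.7698
hit rate = Φ(0.7698) = 0.7793

hit rate = 0.779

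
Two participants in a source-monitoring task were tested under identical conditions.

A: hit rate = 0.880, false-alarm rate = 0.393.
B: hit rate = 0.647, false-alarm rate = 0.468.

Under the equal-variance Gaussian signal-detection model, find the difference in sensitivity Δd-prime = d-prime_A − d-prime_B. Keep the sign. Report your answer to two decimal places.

Δd-prime = 0.99

A: z(0.880) = 1.175, z(0.393) = -0.272, d' = 1.447
B: z(0.647) = 0.377, z(0.468) = -0.080, d' = 0.457
Δd' = d'_A − d'_B = 1.447 − 0.457 = 0.990
A has the higher sensitivity.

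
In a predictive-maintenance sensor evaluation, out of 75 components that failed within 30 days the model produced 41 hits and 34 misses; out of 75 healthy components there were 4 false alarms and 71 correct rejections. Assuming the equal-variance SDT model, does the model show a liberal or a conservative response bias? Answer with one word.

z(H) = 0.117, z(FA) = -1.613
c = −½·(z(H) + z(FA)) = 0.748
c > 0 → conservative criterion (biased toward responding “no”).

conservative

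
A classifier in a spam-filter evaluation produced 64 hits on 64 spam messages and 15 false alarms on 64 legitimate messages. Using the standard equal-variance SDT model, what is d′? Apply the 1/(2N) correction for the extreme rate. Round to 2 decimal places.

d′ = 3.14

The hit rate is 64/64 = 1, so apply the 1/(2N) correction: H → 1 − 1/(2·64) = 0.99219.
z(H) = z(0.99219) = 2.418
z(FA) = z(0.23438) = -0.724
d' = 2.418 − (-0.724) = 3.142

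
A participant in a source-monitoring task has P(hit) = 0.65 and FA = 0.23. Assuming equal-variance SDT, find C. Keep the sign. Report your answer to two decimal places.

C = 0.18

z(H) = z(0.65) = 0.385
z(FA) = z(0.23) = -0.739
c = −½·[z(H) + z(FA)] = −0.5 × (0.385 + (-0.739)) = 0.177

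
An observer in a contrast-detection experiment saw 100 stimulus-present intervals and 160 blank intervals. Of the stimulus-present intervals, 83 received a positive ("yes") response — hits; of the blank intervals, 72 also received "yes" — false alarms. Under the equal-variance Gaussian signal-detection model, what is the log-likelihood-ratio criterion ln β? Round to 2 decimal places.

ln β = -0.45

H = 83/100 = 0.8300
FA = 72/160 = 0.4500
Φ⁻¹(H) = Φ⁻¹(0.8300) = 0.954
Φ⁻¹(FA) = Φ⁻¹(0.4500) = -0.126
ln β = −½·[z(H)² − z(FA)²] = −0.5 × (0.910 − 0.016) = -0.447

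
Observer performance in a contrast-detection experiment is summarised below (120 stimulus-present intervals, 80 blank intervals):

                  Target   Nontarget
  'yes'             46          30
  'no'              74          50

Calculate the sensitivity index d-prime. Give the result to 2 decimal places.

H = 46/120 = 0.3833
FA = 30/80 = 0.3750
z(H) = -0.2968
z(FA) = -0.3186
d' = z(H) − z(FA) = -0.2968 − (-0.3186) = 0.0218

d-prime = 0.02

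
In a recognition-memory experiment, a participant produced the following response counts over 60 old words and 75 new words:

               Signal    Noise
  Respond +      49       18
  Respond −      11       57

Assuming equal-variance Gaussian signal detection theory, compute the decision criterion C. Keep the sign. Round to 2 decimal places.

C = -0.10

H = 49/60 = 0.8167
FA = 18/75 = 0.2400
Φ⁻¹(H) = 0.9029
Φ⁻¹(FA) = -0.7063
c = −½·[z(H) + z(FA)] = −0.5 × (0.9029 + (-0.7063)) = -0.0983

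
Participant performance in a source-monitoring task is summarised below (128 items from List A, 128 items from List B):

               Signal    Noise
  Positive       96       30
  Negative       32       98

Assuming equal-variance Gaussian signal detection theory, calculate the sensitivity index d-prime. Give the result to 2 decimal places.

H = 96/128 = 0.7500
FA = 30/128 = 0.2344
Φ⁻¹(H) = 0.674
Φ⁻¹(FA) = -0.724
d' = z(H) − z(FA) = 0.674 − (-0.724) = 1.398

d-prime = 1.40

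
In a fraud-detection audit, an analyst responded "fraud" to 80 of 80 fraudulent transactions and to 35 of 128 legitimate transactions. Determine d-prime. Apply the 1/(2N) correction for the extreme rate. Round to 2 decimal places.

d-prime = 3.10

The hit rate is 80/80 = 1, so apply the 1/(2N) correction: H → 1 − 1/(2·80) = 0.99375.
z(H) = z(0.99375) = 2.498
z(FA) = z(0.27344) = -0.602
d' = 2.498 − (-0.602) = 3.100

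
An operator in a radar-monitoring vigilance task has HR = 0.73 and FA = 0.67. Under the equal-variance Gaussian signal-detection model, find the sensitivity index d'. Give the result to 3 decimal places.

d' = 0.173

z(H) = z(0.73) = 0.6128
z(FA) = z(0.67) = 0.4399
d' = z(H) − z(FA) = 0.6128 − 0.4399 = 0.1729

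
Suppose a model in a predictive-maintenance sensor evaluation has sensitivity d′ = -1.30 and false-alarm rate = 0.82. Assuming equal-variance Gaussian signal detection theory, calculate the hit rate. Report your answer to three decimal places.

hit rate = 0.350

z(false-alarm rate) = z(0.82) = 0.9154
z(H) = z(FA) + d' = 0.9154 + (-1.30) = -0.3846
hit rate = Φ(-0.3846) = 0.3503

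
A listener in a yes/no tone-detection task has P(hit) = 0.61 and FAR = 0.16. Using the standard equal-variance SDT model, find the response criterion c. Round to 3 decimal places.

c = 0.358

z(0.61) = 0.2793, z(0.16) = -0.9945
c = −½·[z(H) + z(FA)] = −0.5 × (0.2793 + (-0.9945)) = 0.3576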